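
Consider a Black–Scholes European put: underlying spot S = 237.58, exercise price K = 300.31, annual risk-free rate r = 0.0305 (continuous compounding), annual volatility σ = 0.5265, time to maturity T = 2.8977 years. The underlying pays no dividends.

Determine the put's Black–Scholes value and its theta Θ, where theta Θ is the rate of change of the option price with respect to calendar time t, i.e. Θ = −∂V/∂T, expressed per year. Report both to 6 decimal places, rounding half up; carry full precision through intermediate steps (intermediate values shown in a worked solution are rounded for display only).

σ√T = 0.5265·√2.8977 = 0.896242
d₁ = (ln(S/K) + (r+σ²/2)T) / (σ√T) = (ln(237.58/300.31) + (0.0305+0.5265²/2)·2.8977) / 0.896242 = (-0.234311 + 0.490004) / 0.896242 = 0.285295
d₂ = d₁ − σ√T = 0.285295 − 0.896242 = -0.610946
e^{−rT} = e^{−0.0305·2.8977} = 0.915413
N(−d₁) = 0.387709,  N(−d₂) = 0.729382
Put price V = K·e^{−rT}·N(−d₂) − S·N(−d₁) = 200.512854 − 92.111898 = 108.400955
φ(d₁) = (1/√(2π))·e^{−d₁²/2} = 0.383033
Θ = −S·φ(d₁)·σ/(2√T) + r·K·e^{−rT}·N(−d₂) = −14.073019 + 6.115642 = -7.957377

price = 108.400955
Θ = -7.957377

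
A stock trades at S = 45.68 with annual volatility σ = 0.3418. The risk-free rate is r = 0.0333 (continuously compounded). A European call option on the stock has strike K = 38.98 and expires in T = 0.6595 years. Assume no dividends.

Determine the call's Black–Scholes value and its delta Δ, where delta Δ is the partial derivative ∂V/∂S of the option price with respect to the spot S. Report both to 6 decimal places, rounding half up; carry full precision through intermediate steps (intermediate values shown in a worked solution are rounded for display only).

price = 9.335559
Δ = 0.785040

σ√T = 0.3418·√0.6595 = 0.277574
d₁ = (ln(S/K) + (r+σ²/2)T) / (σ√T) = (ln(45.68/38.98) + (0.0333+0.3418²/2)·0.6595) / 0.277574 = (0.158612 + 0.060485) / 0.277574 = 0.789327
d₂ = d₁ − σ√T = 0.789327 − 0.277574 = 0.511753
e^{−rT} = e^{−0.0333·0.6595} = 0.978278
N(d₁) = 0.785040,  N(d₂) = 0.695588
Call price V = S·N(d₁) − K·e^{−rT}·N(d₂) = 35.860607 − 26.525048 = 9.335559
Δ = N(d₁) = 0.785040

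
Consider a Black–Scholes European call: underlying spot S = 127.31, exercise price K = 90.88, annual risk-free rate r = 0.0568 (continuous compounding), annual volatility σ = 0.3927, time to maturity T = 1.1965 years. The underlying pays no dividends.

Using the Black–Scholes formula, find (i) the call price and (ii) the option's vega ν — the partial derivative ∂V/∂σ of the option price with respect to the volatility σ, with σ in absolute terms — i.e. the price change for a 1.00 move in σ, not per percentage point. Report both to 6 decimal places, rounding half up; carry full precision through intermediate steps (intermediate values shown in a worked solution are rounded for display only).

price = 46.485202
ν = 28.423730

σ√T = 0.3927·√1.1965 = 0.429553
d₁ = (ln(S/K) + (r+σ²/2)T) / (σ√T) = (ln(127.31/90.88) + (0.0568+0.3927²/2)·1.1965) / 0.429553 = (0.337085 + 0.160219) / 0.429553 = 1.157724
d₂ = d₁ − σ√T = 1.157724 − 0.429553 = 0.728171
e^{−rT} = e^{−0.0568·1.1965} = 0.934297
N(d₁) = 0.876512,  N(d₂) = 0.766745
Call price V = S·N(d₁) − K·e^{−rT}·N(d₂) = 111.588700 − 65.103498 = 46.485202
φ(d₁) = (1/√(2π))·e^{−d₁²/2} = 0.204109
ν = S·φ(d₁)·√T = 28.423730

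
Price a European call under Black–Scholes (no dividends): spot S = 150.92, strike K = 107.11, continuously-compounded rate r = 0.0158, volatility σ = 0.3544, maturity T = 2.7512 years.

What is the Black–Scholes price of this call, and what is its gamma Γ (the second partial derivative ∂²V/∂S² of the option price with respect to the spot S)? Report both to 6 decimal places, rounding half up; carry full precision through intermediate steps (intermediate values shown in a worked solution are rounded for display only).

price = 59.327668
Γ = 0.002861

σ√T = 0.3544·√2.7512 = 0.587834
d₁ = (ln(S/K) + (r+σ²/2)T) / (σ√T) = (ln(150.92/107.11) + (0.0158+0.3544²/2)·2.7512) / 0.587834 = (0.342894 + 0.216243) / 0.587834 = 0.951182
d₂ = d₁ − σ√T = 0.951182 − 0.587834 = 0.363347
e^{−rT} = e^{−0.0158·2.7512} = 0.957462
N(d₁) = 0.829244,  N(d₂) = 0.641827
Call price V = S·N(d₁) − K·e^{−rT}·N(d₂) = 125.149489 − 65.821821 = 59.327668
φ(d₁) = (1/√(2π))·e^{−d₁²/2} = 0.253774
Γ = φ(d₁) / (S·σ·√T) = 0.002861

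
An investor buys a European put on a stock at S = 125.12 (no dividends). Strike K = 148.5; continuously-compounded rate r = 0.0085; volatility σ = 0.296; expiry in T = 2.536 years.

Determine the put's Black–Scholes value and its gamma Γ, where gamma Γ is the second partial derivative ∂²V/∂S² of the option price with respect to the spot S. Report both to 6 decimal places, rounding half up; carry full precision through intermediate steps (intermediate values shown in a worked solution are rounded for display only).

σ√T = 0.296·√2.536 = 0.471375
d₁ = (ln(S/K) + (r+σ²/2)T) / (σ√T) = (ln(125.12/148.5) + (0.0085+0.296²/2)·2.536) / 0.471375 = (-0.171312 + 0.132653) / 0.471375 = -0.082012
d₂ = d₁ − σ√T = -0.082012 − 0.471375 = -0.553387
e^{−rT} = e^{−0.0085·2.536} = 0.978675
N(−d₁) = 0.532682,  N(−d₂) = 0.710001
Put price V = K·e^{−rT}·N(−d₂) − S·N(−d₁) = 103.186688 − 66.649120 = 36.537567
φ(d₁) = (1/√(2π))·e^{−d₁²/2} = 0.397603
Γ = φ(d₁) / (S·σ·√T) = 0.006741

price = 36.537567
Γ = 0.006741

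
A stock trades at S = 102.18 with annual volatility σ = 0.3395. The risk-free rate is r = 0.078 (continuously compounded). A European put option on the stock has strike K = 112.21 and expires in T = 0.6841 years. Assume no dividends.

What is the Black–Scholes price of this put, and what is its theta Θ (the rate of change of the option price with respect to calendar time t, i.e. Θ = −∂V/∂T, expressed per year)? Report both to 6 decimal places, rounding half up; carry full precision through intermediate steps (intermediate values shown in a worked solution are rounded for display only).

σ√T = 0.3395·√0.6841 = 0.280802
d₁ = (ln(S/K) + (r+σ²/2)T) / (σ√T) = (ln(102.18/112.21) + (0.078+0.3395²/2)·0.6841) / 0.280802 = (-0.093636 + 0.092785) / 0.280802 = -0.003033
d₂ = d₁ − σ√T = -0.003033 − 0.280802 = -0.283834
e^{−rT} = e^{−0.078·0.6841} = 0.948039
N(−d₁) = 0.501210,  N(−d₂) = 0.611731
Put price V = K·e^{−rT}·N(−d₂) − S·N(−d₁) = 65.075634 − 51.213624 = 13.862010
φ(d₁) = (1/√(2π))·e^{−d₁²/2} = 0.398940
Θ = −S·φ(d₁)·σ/(2√T) + r·K·e^{−rT}·N(−d₂) = −8.366117 + 5.075899 = -3.290218

price = 13.862010
Θ = -3.290218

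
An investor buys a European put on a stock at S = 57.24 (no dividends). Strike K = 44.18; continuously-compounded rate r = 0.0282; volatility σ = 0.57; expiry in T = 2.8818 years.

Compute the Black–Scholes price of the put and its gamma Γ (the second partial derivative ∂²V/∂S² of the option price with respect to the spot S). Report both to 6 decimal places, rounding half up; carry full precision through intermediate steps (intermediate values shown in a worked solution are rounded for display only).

price = 10.960214
Γ = 0.005081

σ√T = 0.57·√2.8818 = 0.967624
d₁ = (ln(S/K) + (r+σ²/2)T) / (σ√T) = (ln(57.24/44.18) + (0.0282+0.57²/2)·2.8818) / 0.967624 = (0.258981 + 0.549415) / 0.967624 = 0.835444
d₂ = d₁ − σ√T = 0.835444 − 0.967624 = -0.132180
e^{−rT} = e^{−0.0282·2.8818} = 0.921948
N(−d₁) = 0.201734,  N(−d₂) = 0.552579
Put price V = K·e^{−rT}·N(−d₂) − S·N(−d₁) = 22.507461 − 11.547247 = 10.960214
φ(d₁) = (1/√(2π))·e^{−d₁²/2} = 0.281416
Γ = φ(d₁) / (S·σ·√T) = 0.005081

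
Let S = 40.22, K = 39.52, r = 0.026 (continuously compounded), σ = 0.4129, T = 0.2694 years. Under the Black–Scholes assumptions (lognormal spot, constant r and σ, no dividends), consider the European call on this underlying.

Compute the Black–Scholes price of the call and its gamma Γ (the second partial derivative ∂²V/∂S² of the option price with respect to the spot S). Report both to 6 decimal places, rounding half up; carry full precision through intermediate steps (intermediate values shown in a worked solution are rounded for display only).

price = 3.900586
Γ = 0.045159

σ√T = 0.4129·√0.2694 = 0.214311
d₁ = (ln(S/K) + (r+σ²/2)T) / (σ√T) = (ln(40.22/39.52) + (0.026+0.4129²/2)·0.2694) / 0.214311 = (0.017558 + 0.029969) / 0.214311 = 0.221764
d₂ = d₁ − σ√T = 0.221764 − 0.214311 = 0.007454
e^{−rT} = e^{−0.026·0.2694} = 0.993020
N(d₁) = 0.587751,  N(d₂) = 0.502974
Call price V = S·N(d₁) − K·e^{−rT}·N(d₂) = 23.639357 − 19.738771 = 3.900586
φ(d₁) = (1/√(2π))·e^{−d₁²/2} = 0.389252
Γ = φ(d₁) / (S·σ·√T) = 0.045159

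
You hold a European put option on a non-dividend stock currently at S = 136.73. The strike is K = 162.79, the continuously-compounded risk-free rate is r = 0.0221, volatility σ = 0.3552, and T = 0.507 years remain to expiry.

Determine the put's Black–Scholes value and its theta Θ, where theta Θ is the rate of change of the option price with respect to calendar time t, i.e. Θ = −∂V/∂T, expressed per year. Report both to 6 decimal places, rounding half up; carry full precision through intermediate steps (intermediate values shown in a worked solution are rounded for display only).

price = 30.094317
Θ = -9.116445

σ√T = 0.3552·√0.507 = 0.252916
d₁ = (ln(S/K) + (r+σ²/2)T) / (σ√T) = (ln(136.73/162.79) + (0.0221+0.3552²/2)·0.507) / 0.252916 = (-0.174453 + 0.043188) / 0.252916 = -0.519005
d₂ = d₁ − σ√T = -0.519005 − 0.252916 = -0.771921
e^{−rT} = e^{−0.0221·0.507} = 0.988858
N(−d₁) = 0.698121,  N(−d₂) = 0.779919
Put price V = K·e^{−rT}·N(−d₂) − S·N(−d₁) = 125.548442 − 95.454125 = 30.094317
φ(d₁) = (1/√(2π))·e^{−d₁²/2} = 0.348673
Θ = −S·φ(d₁)·σ/(2√T) + r·K·e^{−rT}·N(−d₂) = −11.891066 + 2.774621 = -9.116445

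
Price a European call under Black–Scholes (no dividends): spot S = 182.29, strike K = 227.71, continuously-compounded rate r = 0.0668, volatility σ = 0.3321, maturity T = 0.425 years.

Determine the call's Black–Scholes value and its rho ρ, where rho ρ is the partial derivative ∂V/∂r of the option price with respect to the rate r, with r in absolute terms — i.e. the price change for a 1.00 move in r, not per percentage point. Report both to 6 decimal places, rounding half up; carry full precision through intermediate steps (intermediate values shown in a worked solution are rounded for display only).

price = 4.380306
ρ = 14.817584

σ√T = 0.3321·√0.425 = 0.216503
d₁ = (ln(S/K) + (r+σ²/2)T) / (σ√T) = (ln(182.29/227.71) + (0.0668+0.3321²/2)·0.425) / 0.216503 = (-0.222474 + 0.051827) / 0.216503 = -0.788200
d₂ = d₁ − σ√T = -0.788200 − 0.216503 = -1.004702
e^{−rT} = e^{−0.0668·0.425} = 0.972009
N(d₁) = 0.215290,  N(d₂) = 0.157520
Call price V = S·N(d₁) − K·e^{−rT}·N(d₂) = 39.245210 − 34.864904 = 4.380306
ρ = K·T·e^{−rT}·N(d₂) = 14.817584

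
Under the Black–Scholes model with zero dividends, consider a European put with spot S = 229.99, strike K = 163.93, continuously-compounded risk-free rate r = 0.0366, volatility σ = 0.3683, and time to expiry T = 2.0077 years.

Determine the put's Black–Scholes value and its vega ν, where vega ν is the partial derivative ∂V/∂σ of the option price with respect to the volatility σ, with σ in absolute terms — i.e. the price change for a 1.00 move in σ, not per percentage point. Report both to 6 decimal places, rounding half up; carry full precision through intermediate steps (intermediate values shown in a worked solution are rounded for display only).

σ√T = 0.3683·√2.0077 = 0.521857
d₁ = (ln(S/K) + (r+σ²/2)T) / (σ√T) = (ln(229.99/163.93) + (0.0366+0.3683²/2)·2.0077) / 0.521857 = (0.338596 + 0.209649) / 0.521857 = 1.050567
d₂ = d₁ − σ√T = 1.050567 − 0.521857 = 0.528710
e^{−rT} = e^{−0.0366·2.0077} = 0.929153
N(−d₁) = 0.146729,  N(−d₂) = 0.298503
Put price V = K·e^{−rT}·N(−d₂) − S·N(−d₁) = 45.466824 − 33.746145 = 11.720679
φ(d₁) = (1/√(2π))·e^{−d₁²/2} = 0.229745
ν = S·φ(d₁)·√T = 74.869505

price = 11.720679
ν = 74.869505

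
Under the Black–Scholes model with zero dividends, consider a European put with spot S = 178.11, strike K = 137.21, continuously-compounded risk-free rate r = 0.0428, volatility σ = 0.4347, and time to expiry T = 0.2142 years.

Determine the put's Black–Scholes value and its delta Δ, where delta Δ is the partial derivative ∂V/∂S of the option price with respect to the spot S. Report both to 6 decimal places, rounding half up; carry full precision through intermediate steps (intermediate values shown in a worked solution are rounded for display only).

price = 1.297237
Δ = -0.074523

σ√T = 0.4347·√0.2142 = 0.201187
d₁ = (ln(S/K) + (r+σ²/2)T) / (σ√T) = (ln(178.11/137.21) + (0.0428+0.4347²/2)·0.2142) / 0.201187 = (0.260889 + 0.029406) / 0.201187 = 1.442911
d₂ = d₁ − σ√T = 1.442911 − 0.201187 = 1.241724
e^{−rT} = e^{−0.0428·0.2142} = 0.990874
N(−d₁) = 0.074523,  N(−d₂) = 0.107169
Put price V = K·e^{−rT}·N(−d₂) − S·N(−d₁) = 14.570490 − 13.273254 = 1.297237
Δ = −N(−d₁) = -0.074523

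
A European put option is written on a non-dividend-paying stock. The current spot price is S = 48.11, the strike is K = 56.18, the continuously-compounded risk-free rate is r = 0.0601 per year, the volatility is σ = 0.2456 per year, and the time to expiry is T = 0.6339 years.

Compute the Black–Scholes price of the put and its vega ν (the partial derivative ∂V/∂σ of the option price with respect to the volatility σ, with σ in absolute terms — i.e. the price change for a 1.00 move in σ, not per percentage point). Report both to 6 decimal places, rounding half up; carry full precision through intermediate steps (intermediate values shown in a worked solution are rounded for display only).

price = 7.652898
ν = 13.482647

σ√T = 0.2456·√0.6339 = 0.195541
d₁ = (ln(S/K) + (r+σ²/2)T) / (σ√T) = (ln(48.11/56.18) + (0.0601+0.2456²/2)·0.6339) / 0.195541 = (-0.155071 + 0.057216) / 0.195541 = -0.500432
d₂ = d₁ − σ√T = -0.500432 − 0.195541 = -0.695973
e^{−rT} = e^{−0.0601·0.6339} = 0.962619
N(−d₁) = 0.691614,  N(−d₂) = 0.756777
Put price V = K·e^{−rT}·N(−d₂) − S·N(−d₁) = 40.926471 − 33.273573 = 7.652898
φ(d₁) = (1/√(2π))·e^{−d₁²/2} = 0.351989
ν = S·φ(d₁)·√T = 13.482647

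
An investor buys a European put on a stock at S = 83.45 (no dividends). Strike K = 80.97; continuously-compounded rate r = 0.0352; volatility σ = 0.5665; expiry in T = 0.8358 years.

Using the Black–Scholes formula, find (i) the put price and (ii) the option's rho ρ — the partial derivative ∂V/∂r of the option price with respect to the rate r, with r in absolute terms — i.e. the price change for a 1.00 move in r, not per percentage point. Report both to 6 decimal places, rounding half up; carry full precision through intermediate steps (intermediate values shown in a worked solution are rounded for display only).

σ√T = 0.5665·√0.8358 = 0.517906
d₁ = (ln(S/K) + (r+σ²/2)T) / (σ√T) = (ln(83.45/80.97) + (0.0352+0.5665²/2)·0.8358) / 0.517906 = (0.030169 + 0.163534) / 0.517906 = 0.374011
d₂ = d₁ − σ√T = 0.374011 − 0.517906 = -0.143895
e^{−rT} = e^{−0.0352·0.8358} = 0.971008
N(−d₁) = 0.354198,  N(−d₂) = 0.557208
Put price V = K·e^{−rT}·N(−d₂) − S·N(−d₁) = 43.809150 − 29.557835 = 14.251315
ρ = −K·T·e^{−rT}·N(−d₂) = -36.615688

price = 14.251315
ρ = -36.615688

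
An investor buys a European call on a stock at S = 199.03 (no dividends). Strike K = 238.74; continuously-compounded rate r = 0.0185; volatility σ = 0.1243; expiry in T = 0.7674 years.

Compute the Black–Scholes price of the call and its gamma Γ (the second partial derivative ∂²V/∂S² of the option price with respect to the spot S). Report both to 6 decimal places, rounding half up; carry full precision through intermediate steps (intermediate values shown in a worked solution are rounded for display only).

σ√T = 0.1243·√0.7674 = 0.108889
d₁ = (ln(S/K) + (r+σ²/2)T) / (σ√T) = (ln(199.03/238.74) + (0.0185+0.1243²/2)·0.7674) / 0.108889 = (-0.181920 + 0.020125) / 0.108889 = -1.485871
d₂ = d₁ − σ√T = -1.485871 − 0.108889 = -1.594760
e^{−rT} = e^{−0.0185·0.7674} = 0.985903
N(d₁) = 0.068657,  N(d₂) = 0.055383
Call price V = S·N(d₁) − K·e^{−rT}·N(d₂) = 13.664726 − 13.035752 = 0.628974
φ(d₁) = (1/√(2π))·e^{−d₁²/2} = 0.132279
Γ = φ(d₁) / (S·σ·√T) = 0.006104

price = 0.628974
Γ = 0.006104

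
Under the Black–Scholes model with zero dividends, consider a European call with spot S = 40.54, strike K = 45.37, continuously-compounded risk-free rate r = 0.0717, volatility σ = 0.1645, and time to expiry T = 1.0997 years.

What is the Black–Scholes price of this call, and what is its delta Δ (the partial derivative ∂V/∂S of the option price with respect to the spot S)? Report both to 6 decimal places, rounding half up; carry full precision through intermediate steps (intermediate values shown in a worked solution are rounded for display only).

σ√T = 0.1645·√1.0997 = 0.172506
d₁ = (ln(S/K) + (r+σ²/2)T) / (σ√T) = (ln(40.54/45.37) + (0.0717+0.1645²/2)·1.0997) / 0.172506 = (-0.112562 + 0.093728) / 0.172506 = -0.109181
d₂ = d₁ − σ√T = -0.109181 − 0.172506 = -0.281687
e^{−rT} = e^{−0.0717·1.0997} = 0.924180
N(d₁) = 0.456529,  N(d₂) = 0.389092
Call price V = S·N(d₁) − K·e^{−rT}·N(d₂) = 18.507699 − 16.314637 = 2.193062
Δ = N(d₁) = 0.456529

price = 2.193062
Δ = 0.456529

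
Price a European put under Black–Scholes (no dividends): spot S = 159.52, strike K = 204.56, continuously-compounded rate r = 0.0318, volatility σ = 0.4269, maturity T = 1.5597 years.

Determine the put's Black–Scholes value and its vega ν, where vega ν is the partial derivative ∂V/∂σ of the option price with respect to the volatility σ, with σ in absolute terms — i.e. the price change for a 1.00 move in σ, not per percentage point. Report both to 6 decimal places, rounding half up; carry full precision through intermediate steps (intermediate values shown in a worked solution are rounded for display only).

σ√T = 0.4269·√1.5597 = 0.533147
d₁ = (ln(S/K) + (r+σ²/2)T) / (σ√T) = (ln(159.52/204.56) + (0.0318+0.4269²/2)·1.5597) / 0.533147 = (-0.248692 + 0.191721) / 0.533147 = -0.106858
d₂ = d₁ − σ√T = -0.106858 − 0.533147 = -0.640004
e^{−rT} = e^{−0.0318·1.5597} = 0.951611
N(−d₁) = 0.542549,  N(−d₂) = 0.738915
Put price V = K·e^{−rT}·N(−d₂) − S·N(−d₁) = 143.838435 − 86.547434 = 57.291002
φ(d₁) = (1/√(2π))·e^{−d₁²/2} = 0.396671
ν = S·φ(d₁)·√T = 79.025313

price = 57.291002
ν = 79.025313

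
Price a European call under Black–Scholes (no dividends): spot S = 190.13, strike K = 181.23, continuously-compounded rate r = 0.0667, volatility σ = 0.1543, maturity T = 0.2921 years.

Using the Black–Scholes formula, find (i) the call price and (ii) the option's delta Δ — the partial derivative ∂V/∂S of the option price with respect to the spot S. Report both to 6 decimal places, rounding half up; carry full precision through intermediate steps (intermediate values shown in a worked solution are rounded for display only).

σ√T = 0.1543·√0.2921 = 0.083393
d₁ = (ln(S/K) + (r+σ²/2)T) / (σ√T) = (ln(190.13/181.23) + (0.0667+0.1543²/2)·0.2921) / 0.083393 = (0.047941 + 0.022960) / 0.083393 = 0.850204
d₂ = d₁ − σ√T = 0.850204 − 0.083393 = 0.766811
e^{−rT} = e^{−0.0667·0.2921} = 0.980705
N(d₁) = 0.802394,  N(d₂) = 0.778403
Call price V = S·N(d₁) − K·e^{−rT}·N(d₂) = 152.559202 − 138.348089 = 14.211113
Δ = N(d₁) = 0.802394

price = 14.211113
Δ = 0.802394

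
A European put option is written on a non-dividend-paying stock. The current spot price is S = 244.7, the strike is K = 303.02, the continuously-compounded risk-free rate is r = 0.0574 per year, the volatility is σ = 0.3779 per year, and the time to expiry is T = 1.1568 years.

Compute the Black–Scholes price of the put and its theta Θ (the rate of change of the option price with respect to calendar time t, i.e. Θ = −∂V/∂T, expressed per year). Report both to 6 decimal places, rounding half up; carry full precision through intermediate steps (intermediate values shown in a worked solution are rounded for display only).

price = 64.682949
Θ = -5.308759

σ√T = 0.3779·√1.1568 = 0.406449
d₁ = (ln(S/K) + (r+σ²/2)T) / (σ√T) = (ln(244.7/303.02) + (0.0574+0.3779²/2)·1.1568) / 0.406449 = (-0.213766 + 0.149001) / 0.406449 = -0.159344
d₂ = d₁ − σ√T = -0.159344 − 0.406449 = -0.565793
e^{−rT} = e^{−0.0574·1.1568} = 0.935756
N(−d₁) = 0.563301,  N(−d₂) = 0.714233
Put price V = K·e^{−rT}·N(−d₂) − S·N(−d₁) = 202.522705 − 137.839756 = 64.682949
φ(d₁) = (1/√(2π))·e^{−d₁²/2} = 0.393910
Θ = −S·φ(d₁)·σ/(2√T) + r·K·e^{−rT}·N(−d₂) = −16.933562 + 11.624803 = -5.308759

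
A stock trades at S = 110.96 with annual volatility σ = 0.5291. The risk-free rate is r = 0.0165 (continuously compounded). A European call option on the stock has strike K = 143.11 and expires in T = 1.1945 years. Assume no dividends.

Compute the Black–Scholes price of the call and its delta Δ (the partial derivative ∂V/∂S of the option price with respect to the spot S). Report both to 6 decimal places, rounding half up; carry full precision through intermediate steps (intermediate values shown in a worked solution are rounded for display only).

price = 16.153402
Δ = 0.453513

σ√T = 0.5291·√1.1945 = 0.578270
d₁ = (ln(S/K) + (r+σ²/2)T) / (σ√T) = (ln(110.96/143.11) + (0.0165+0.5291²/2)·1.1945) / 0.578270 = (-0.254444 + 0.186907) / 0.578270 = -0.116790
d₂ = d₁ − σ√T = -0.116790 − 0.578270 = -0.695060
e^{−rT} = e^{−0.0165·1.1945} = 0.980484
N(d₁) = 0.453513,  N(d₂) = 0.243509
Call price V = S·N(d₁) − K·e^{−rT}·N(d₂) = 50.321819 − 34.168417 = 16.153402
Δ = N(d₁) = 0.453513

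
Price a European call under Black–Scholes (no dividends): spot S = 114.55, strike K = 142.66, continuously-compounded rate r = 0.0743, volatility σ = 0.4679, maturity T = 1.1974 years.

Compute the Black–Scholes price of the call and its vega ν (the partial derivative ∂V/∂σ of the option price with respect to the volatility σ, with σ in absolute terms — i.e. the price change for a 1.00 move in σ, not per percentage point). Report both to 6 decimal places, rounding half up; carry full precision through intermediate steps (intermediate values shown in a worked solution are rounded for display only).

price = 17.555753
ν = 50.006274

σ√T = 0.4679·√1.1974 = 0.512003
d₁ = (ln(S/K) + (r+σ²/2)T) / (σ√T) = (ln(114.55/142.66) + (0.0743+0.4679²/2)·1.1974) / 0.512003 = (-0.219453 + 0.220040) / 0.512003 = 0.001148
d₂ = d₁ − σ√T = 0.001148 − 0.512003 = -0.510855
e^{−rT} = e^{−0.0743·1.1974} = 0.914876
N(d₁) = 0.500458,  N(d₂) = 0.304726
Call price V = S·N(d₁) − K·e^{−rT}·N(d₂) = 57.327454 − 39.771701 = 17.555753
φ(d₁) = (1/√(2π))·e^{−d₁²/2} = 0.398942
ν = S·φ(d₁)·√T = 50.006274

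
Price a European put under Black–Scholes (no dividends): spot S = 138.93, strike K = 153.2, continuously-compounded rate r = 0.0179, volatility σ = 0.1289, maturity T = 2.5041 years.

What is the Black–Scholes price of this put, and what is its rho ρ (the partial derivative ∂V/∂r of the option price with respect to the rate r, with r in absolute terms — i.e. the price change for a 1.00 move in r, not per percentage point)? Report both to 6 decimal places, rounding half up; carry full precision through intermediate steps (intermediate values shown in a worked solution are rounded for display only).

σ√T = 0.1289·√2.5041 = 0.203976
d₁ = (ln(S/K) + (r+σ²/2)T) / (σ√T) = (ln(138.93/153.2) + (0.0179+0.1289²/2)·2.5041) / 0.203976 = (-0.097774 + 0.065626) / 0.203976 = -0.157605
d₂ = d₁ − σ√T = -0.157605 − 0.203976 = -0.361581
e^{−rT} = e^{−0.0179·2.5041} = 0.956166
N(−d₁) = 0.562616,  N(−d₂) = 0.641167
Put price V = K·e^{−rT}·N(−d₂) − S·N(−d₁) = 93.921190 − 78.164229 = 15.756961
ρ = −K·T·e^{−rT}·N(−d₂) = -235.188051

price = 15.756961
ρ = -235.188051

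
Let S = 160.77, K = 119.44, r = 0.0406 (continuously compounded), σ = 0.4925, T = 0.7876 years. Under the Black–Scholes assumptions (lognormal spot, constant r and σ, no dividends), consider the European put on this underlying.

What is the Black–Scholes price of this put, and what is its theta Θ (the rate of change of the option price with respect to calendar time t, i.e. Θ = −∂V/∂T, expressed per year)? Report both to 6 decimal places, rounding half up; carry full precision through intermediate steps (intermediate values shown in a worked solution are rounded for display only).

price = 7.670834
Θ = -9.708374

σ√T = 0.4925·√0.7876 = 0.437078
d₁ = (ln(S/K) + (r+σ²/2)T) / (σ√T) = (ln(160.77/119.44) + (0.0406+0.4925²/2)·0.7876) / 0.437078 = (0.297161 + 0.127495) / 0.437078 = 0.971579
d₂ = d₁ − σ√T = 0.971579 − 0.437078 = 0.534501
e^{−rT} = e^{−0.0406·0.7876} = 0.968529
N(−d₁) = 0.165630,  N(−d₂) = 0.296498
Put price V = K·e^{−rT}·N(−d₂) − S·N(−d₁) = 34.299182 − 26.628348 = 7.670834
φ(d₁) = (1/√(2π))·e^{−d₁²/2} = 0.248846
Θ = −S·φ(d₁)·σ/(2√T) + r·K·e^{−rT}·N(−d₂) = −11.100921 + 1.392547 = -9.708374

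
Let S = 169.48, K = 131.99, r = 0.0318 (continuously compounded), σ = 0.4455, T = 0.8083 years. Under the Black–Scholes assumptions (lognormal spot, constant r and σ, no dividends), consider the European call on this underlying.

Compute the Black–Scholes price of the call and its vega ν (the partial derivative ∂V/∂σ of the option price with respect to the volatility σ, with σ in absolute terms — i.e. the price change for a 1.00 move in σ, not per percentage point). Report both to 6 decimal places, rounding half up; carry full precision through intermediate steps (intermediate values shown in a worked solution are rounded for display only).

price = 49.360501
ν = 40.958057

σ√T = 0.4455·√0.8083 = 0.400529
d₁ = (ln(S/K) + (r+σ²/2)T) / (σ√T) = (ln(169.48/131.99) + (0.0318+0.4455²/2)·0.8083) / 0.400529 = (0.250009 + 0.105916) / 0.400529 = 0.888636
d₂ = d₁ − σ√T = 0.888636 − 0.400529 = 0.488107
e^{−rT} = e^{−0.0318·0.8083} = 0.974624
N(d₁) = 0.812901,  N(d₂) = 0.687263
Call price V = S·N(d₁) − K·e^{−rT}·N(d₂) = 137.770392 − 88.409891 = 49.360501
φ(d₁) = (1/√(2π))·e^{−d₁²/2} = 0.268803
ν = S·φ(d₁)·√T = 40.958057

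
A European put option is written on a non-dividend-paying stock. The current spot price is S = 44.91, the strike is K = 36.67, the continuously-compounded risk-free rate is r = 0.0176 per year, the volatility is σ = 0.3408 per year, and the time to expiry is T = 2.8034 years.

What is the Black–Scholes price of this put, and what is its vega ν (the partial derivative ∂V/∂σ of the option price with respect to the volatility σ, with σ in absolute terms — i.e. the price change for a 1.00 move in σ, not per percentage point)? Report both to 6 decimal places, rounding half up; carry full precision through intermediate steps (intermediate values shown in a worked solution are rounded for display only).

σ√T = 0.3408·√2.8034 = 0.570614
d₁ = (ln(S/K) + (r+σ²/2)T) / (σ√T) = (ln(44.91/36.67) + (0.0176+0.3408²/2)·2.8034) / 0.570614 = (0.202702 + 0.212140) / 0.570614 = 0.727009
d₂ = d₁ − σ√T = 0.727009 − 0.570614 = 0.156396
e^{−rT} = e^{−0.0176·2.8034} = 0.951858
N(−d₁) = 0.233610,  N(−d₂) = 0.437861
Put price V = K·e^{−rT}·N(−d₂) − S·N(−d₁) = 15.283358 − 10.491434 = 4.791925
φ(d₁) = (1/√(2π))·e^{−d₁²/2} = 0.306294
ν = S·φ(d₁)·√T = 23.031603

price = 4.791925
ν = 23.031603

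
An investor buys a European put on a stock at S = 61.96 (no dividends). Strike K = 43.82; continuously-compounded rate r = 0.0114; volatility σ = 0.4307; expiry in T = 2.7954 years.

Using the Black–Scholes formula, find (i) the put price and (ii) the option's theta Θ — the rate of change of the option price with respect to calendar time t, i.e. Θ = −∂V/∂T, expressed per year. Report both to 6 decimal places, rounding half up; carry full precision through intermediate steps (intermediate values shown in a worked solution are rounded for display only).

price = 6.789866
Θ = -1.941289

σ√T = 0.4307·√2.7954 = 0.720107
d₁ = (ln(S/K) + (r+σ²/2)T) / (σ√T) = (ln(61.96/43.82) + (0.0114+0.4307²/2)·2.7954) / 0.720107 = (0.346399 + 0.291144) / 0.720107 = 0.885345
d₂ = d₁ − σ√T = 0.885345 − 0.720107 = 0.165239
e^{−rT} = e^{−0.0114·2.7954} = 0.968635
N(−d₁) = 0.187985,  N(−d₂) = 0.434378
Put price V = K·e^{−rT}·N(−d₂) − S·N(−d₁) = 18.437430 − 11.647564 = 6.789866
φ(d₁) = (1/√(2π))·e^{−d₁²/2} = 0.269589
Θ = −S·φ(d₁)·σ/(2√T) + r·K·e^{−rT}·N(−d₂) = −2.151476 + 0.210187 = -1.941289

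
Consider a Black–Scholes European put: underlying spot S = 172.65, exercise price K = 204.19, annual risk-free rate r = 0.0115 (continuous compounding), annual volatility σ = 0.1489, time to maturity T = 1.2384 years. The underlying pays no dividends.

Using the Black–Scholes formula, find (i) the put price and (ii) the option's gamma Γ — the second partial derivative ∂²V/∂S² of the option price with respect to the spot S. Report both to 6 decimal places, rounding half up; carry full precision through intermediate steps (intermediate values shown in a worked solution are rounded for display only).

σ√T = 0.1489·√1.2384 = 0.165701
d₁ = (ln(S/K) + (r+σ²/2)T) / (σ√T) = (ln(172.65/204.19) + (0.0115+0.1489²/2)·1.2384) / 0.165701 = (-0.167785 + 0.027970) / 0.165701 = -0.843776
d₂ = d₁ − σ√T = -0.843776 − 0.165701 = -1.009477
e^{−rT} = e^{−0.0115·1.2384} = 0.985859
N(−d₁) = 0.800603,  N(−d₂) = 0.843627
Put price V = K·e^{−rT}·N(−d₂) − S·N(−d₁) = 169.824318 − 138.224044 = 31.600274
φ(d₁) = (1/√(2π))·e^{−d₁²/2} = 0.279454
Γ = φ(d₁) / (S·σ·√T) = 0.009768

price = 31.600274
Γ = 0.009768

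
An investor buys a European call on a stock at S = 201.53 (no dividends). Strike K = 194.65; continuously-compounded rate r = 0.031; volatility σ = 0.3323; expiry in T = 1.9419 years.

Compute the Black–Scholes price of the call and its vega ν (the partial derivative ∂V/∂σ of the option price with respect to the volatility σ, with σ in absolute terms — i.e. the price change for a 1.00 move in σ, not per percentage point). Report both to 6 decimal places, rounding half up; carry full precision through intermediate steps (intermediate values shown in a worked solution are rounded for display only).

σ√T = 0.3323·√1.9419 = 0.463067
d₁ = (ln(S/K) + (r+σ²/2)T) / (σ√T) = (ln(201.53/194.65) + (0.031+0.3323²/2)·1.9419) / 0.463067 = (0.034735 + 0.167414) / 0.463067 = 0.436545
d₂ = d₁ − σ√T = 0.436545 − 0.463067 = -0.026522
e^{−rT} = e^{−0.031·1.9419} = 0.941577
N(d₁) = 0.668779,  N(d₂) = 0.489421
Call price V = S·N(d₁) − K·e^{−rT}·N(d₂) = 134.779099 − 89.700021 = 45.079078
φ(d₁) = (1/√(2π))·e^{−d₁²/2} = 0.362684
ν = S·φ(d₁)·√T = 101.854709

price = 45.079078
ν = 101.854709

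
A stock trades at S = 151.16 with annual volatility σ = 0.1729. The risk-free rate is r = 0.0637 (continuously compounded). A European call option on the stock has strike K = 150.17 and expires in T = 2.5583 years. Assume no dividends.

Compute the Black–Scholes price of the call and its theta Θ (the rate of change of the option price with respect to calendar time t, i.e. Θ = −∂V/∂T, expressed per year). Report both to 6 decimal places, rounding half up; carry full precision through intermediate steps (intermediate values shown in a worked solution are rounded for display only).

σ√T = 0.1729·√2.5583 = 0.276548
d₁ = (ln(S/K) + (r+σ²/2)T) / (σ√T) = (ln(151.16/150.17) + (0.0637+0.1729²/2)·2.5583) / 0.276548 = (0.006571 + 0.201203) / 0.276548 = 0.751312
d₂ = d₁ − σ√T = 0.751312 − 0.276548 = 0.474764
e^{−rT} = e^{−0.0637·2.5583} = 0.849622
N(d₁) = 0.773768,  N(d₂) = 0.682522
Call price V = S·N(d₁) − K·e^{−rT}·N(d₂) = 116.962720 − 87.081502 = 29.881218
φ(d₁) = (1/√(2π))·e^{−d₁²/2} = 0.300841
Θ = −S·φ(d₁)·σ/(2√T) − r·K·e^{−rT}·N(d₂) = −2.457893 − 5.547092 = -8.004985

price = 29.881218
Θ = -8.004985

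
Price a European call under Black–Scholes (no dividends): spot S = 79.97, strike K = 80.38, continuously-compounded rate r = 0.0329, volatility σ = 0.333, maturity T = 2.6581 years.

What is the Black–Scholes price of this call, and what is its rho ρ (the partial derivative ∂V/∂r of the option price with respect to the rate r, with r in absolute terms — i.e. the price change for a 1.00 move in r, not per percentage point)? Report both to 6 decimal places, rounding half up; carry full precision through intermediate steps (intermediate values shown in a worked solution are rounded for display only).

σ√T = 0.333·√2.6581 = 0.542913
d₁ = (ln(S/K) + (r+σ²/2)T) / (σ√T) = (ln(79.97/80.38) + (0.0329+0.333²/2)·2.6581) / 0.542913 = (-0.005114 + 0.234829) / 0.542913 = 0.423115
d₂ = d₁ − σ√T = 0.423115 − 0.542913 = -0.119797
e^{−rT} = e^{−0.0329·2.6581} = 0.916263
N(d₁) = 0.663894,  N(d₂) = 0.452322
Call price V = S·N(d₁) − K·e^{−rT}·N(d₂) = 53.091642 − 33.313169 = 19.778473
ρ = K·T·e^{−rT}·N(d₂) = 88.549735

price = 19.778473
ρ = 88.549735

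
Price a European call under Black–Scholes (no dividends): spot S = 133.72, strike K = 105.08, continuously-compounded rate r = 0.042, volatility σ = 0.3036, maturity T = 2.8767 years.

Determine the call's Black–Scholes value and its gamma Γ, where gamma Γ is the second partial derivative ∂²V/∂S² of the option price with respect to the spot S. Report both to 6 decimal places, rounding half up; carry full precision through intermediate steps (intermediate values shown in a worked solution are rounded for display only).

σ√T = 0.3036·√2.8767 = 0.514931
d₁ = (ln(S/K) + (r+σ²/2)T) / (σ√T) = (ln(133.72/105.08) + (0.042+0.3036²/2)·2.8767) / 0.514931 = (0.241026 + 0.253398) / 0.514931 = 0.960176
d₂ = d₁ − σ√T = 0.960176 − 0.514931 = 0.445245
e^{−rT} = e^{−0.042·2.8767} = 0.886192
N(d₁) = 0.831517,  N(d₂) = 0.671929
Call price V = S·N(d₁) − K·e^{−rT}·N(d₂) = 111.190415 − 62.570724 = 48.619691
φ(d₁) = (1/√(2π))·e^{−d₁²/2} = 0.251602
Γ = φ(d₁) / (S·σ·√T) = 0.003654

price = 48.619691
Γ = 0.003654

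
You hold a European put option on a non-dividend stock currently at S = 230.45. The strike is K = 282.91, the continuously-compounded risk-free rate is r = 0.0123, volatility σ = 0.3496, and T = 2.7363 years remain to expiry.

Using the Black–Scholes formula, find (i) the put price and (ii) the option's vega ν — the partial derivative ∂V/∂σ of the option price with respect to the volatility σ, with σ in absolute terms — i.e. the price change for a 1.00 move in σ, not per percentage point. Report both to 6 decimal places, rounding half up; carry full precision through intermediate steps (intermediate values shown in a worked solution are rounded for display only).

price = 81.311306
ν = 152.074730

σ√T = 0.3496·√2.7363 = 0.578300
d₁ = (ln(S/K) + (r+σ²/2)T) / (σ√T) = (ln(230.45/282.91) + (0.0123+0.3496²/2)·2.7363) / 0.578300 = (-0.205095 + 0.200872) / 0.578300 = -0.007302
d₂ = d₁ − σ√T = -0.007302 − 0.578300 = -0.585602
e^{−rT} = e^{−0.0123·2.7363} = 0.966904
N(−d₁) = 0.502913,  N(−d₂) = 0.720929
Put price V = K·e^{−rT}·N(−d₂) − S·N(−d₁) = 197.207643 − 115.896338 = 81.311306
φ(d₁) = (1/√(2π))·e^{−d₁²/2} = 0.398932
ν = S·φ(d₁)·√T = 152.074730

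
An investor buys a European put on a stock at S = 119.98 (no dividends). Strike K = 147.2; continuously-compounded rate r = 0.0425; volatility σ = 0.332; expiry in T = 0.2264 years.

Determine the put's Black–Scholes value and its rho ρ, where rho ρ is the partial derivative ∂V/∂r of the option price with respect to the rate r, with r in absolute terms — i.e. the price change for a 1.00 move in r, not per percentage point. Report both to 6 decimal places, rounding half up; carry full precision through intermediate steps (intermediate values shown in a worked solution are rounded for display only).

σ√T = 0.332·√0.2264 = 0.157971
d₁ = (ln(S/K) + (r+σ²/2)T) / (σ√T) = (ln(119.98/147.2) + (0.0425+0.332²/2)·0.2264) / 0.157971 = (-0.204467 + 0.022099) / 0.157971 = -1.154441
d₂ = d₁ − σ√T = -1.154441 − 0.157971 = -1.312412
e^{−rT} = e^{−0.0425·0.2264} = 0.990424
N(−d₁) = 0.875840,  N(−d₂) = 0.905309
Put price V = K·e^{−rT}·N(−d₂) − S·N(−d₁) = 131.985450 − 105.083324 = 26.902125
ρ = −K·T·e^{−rT}·N(−d₂) = -29.881506

price = 26.902125
ρ = -29.881506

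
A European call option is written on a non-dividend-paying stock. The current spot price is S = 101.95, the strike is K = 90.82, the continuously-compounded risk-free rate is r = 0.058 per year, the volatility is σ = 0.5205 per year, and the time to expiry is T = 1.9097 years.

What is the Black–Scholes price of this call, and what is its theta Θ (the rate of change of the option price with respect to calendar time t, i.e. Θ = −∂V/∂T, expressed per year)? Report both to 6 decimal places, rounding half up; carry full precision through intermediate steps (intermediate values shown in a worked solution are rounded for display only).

σ√T = 0.5205·√1.9097 = 0.719289
d₁ = (ln(S/K) + (r+σ²/2)T) / (σ√T) = (ln(101.95/90.82) + (0.058+0.5205²/2)·1.9097) / 0.719289 = (0.115603 + 0.369451) / 0.719289 = 0.674352
d₂ = d₁ − σ√T = 0.674352 − 0.719289 = -0.044937
e^{−rT} = e^{−0.058·1.9097} = 0.895151
N(d₁) = 0.749956,  N(d₂) = 0.482079
Call price V = S·N(d₁) − K·e^{−rT}·N(d₂) = 76.458033 − 39.191866 = 37.266168
φ(d₁) = (1/√(2π))·e^{−d₁²/2} = 0.317806
Θ = −S·φ(d₁)·σ/(2√T) − r·K·e^{−rT}·N(d₂) = −6.101796 − 2.273128 = -8.374924

price = 37.266168
Θ = -8.374924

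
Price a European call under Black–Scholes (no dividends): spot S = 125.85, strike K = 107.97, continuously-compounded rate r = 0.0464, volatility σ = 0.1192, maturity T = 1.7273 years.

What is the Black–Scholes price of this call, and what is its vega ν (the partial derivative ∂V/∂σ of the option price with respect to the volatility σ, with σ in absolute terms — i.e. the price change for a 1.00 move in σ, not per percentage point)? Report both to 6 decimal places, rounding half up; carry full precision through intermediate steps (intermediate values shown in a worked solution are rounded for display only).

price = 26.720896
ν = 19.298104

σ√T = 0.1192·√1.7273 = 0.156661
d₁ = (ln(S/K) + (r+σ²/2)T) / (σ√T) = (ln(125.85/107.97) + (0.0464+0.1192²/2)·1.7273) / 0.156661 = (0.153237 + 0.092418) / 0.156661 = 1.568072
d₂ = d₁ − σ√T = 1.568072 − 0.156661 = 1.411411
e^{−rT} = e^{−0.0464·1.7273} = 0.922981
N(d₁) = 0.941568,  N(d₂) = 0.920938
Call price V = S·N(d₁) − K·e^{−rT}·N(d₂) = 118.496314 − 91.775418 = 26.720896
φ(d₁) = (1/√(2π))·e^{−d₁²/2} = 0.116675
ν = S·φ(d₁)·√T = 19.298104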